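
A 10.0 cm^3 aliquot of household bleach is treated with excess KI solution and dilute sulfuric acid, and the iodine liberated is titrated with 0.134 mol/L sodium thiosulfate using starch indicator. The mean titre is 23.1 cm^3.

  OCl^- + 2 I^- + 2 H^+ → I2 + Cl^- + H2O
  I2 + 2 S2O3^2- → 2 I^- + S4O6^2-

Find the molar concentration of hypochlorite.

n(S2O3^2-) = 0.0231 × 0.134 = 3.10 × 10^-3 mol
n(I2) = n(S2O3^2-)/2 = 1.55 × 10^-3 mol
n(OCl^-) in the aliquot = 1.55 × 10^-3 mol (1:1 ratio)
[OCl^-] = 1.55 × 10^-3 / 0.0100 = 0.155 mol/L

0.155 mol/L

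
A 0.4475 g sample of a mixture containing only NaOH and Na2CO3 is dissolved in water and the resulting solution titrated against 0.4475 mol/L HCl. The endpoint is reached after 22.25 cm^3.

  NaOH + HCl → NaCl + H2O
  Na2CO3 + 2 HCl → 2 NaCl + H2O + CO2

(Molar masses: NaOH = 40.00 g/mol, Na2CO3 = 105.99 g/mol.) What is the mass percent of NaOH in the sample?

n(HCl) = 0.02225 × 0.4475 = 9.957 × 10^-3 mol
Let x = n(NaOH), y = n(Na2CO3).
Titrant: 1x + 2y = 9.957 × 10^-3;  mass: 40.00x + 105.99y = 0.4475
Solving, x = 6.169 × 10^-3 mol, y = 1.894 × 10^-3 mol
mass of NaOH = 6.169 × 10^-3 × 40.00 = 0.2468 g
% NaOH = 0.2468 / 0.4475 × 100 = 55.14 %

55.14 %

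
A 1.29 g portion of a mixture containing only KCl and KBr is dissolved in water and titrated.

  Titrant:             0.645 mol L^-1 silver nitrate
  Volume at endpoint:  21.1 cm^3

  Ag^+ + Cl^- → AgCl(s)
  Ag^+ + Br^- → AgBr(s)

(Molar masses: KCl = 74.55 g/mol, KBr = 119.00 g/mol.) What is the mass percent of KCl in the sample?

42.8 %

n(AgNO3) = 0.0211 × 0.645 = 0.0136 mol
Let x = n(KCl), y = n(KBr).
Titrant: 1x + 1y = 0.0136;  mass: 74.55x + 119.00y = 1.29
Solving, x = 7.41 × 10^-3 mol, y = 6.20 × 10^-3 mol
mass of KCl = 7.41 × 10^-3 × 74.55 = 0.553 g
% KCl = 0.553 / 1.29 × 100 = 42.8 %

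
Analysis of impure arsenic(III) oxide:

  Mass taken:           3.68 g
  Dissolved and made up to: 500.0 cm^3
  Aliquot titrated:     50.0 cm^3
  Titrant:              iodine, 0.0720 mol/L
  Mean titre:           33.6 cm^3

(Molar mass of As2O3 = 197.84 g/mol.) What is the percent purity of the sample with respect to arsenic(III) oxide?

65.0 %

As2O3 + 2 I2 + 2 H2O → As2O5 + 4 HI
n(I2) per titration = 0.0336 × 0.0720 = 2.42 × 10^-3 mol
From the 1:2 ratio, n(As2O3) in each aliquot = 1/2 × 2.42 × 10^-3 = 1.21 × 10^-3 mol
n(As2O3) in the whole flask = 1.21 × 10^-3 × 500.0/50.0 = 0.0121 mol
mass of As2O3 = 0.0121 × 197.84 = 2.39 g
% As2O3 = 2.39 / 3.68 × 100 = 65.0 %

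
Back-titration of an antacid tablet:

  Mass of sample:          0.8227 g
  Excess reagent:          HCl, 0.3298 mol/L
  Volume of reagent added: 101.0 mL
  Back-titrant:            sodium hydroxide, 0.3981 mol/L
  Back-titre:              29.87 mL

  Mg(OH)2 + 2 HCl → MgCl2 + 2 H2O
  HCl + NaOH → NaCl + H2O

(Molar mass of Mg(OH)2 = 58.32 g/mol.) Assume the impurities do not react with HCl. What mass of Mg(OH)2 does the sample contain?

n(HCl) added = 0.1010 × 0.3298 = 0.03331 mol
n(NaOH) used in back-titration = 0.02987 × 0.3981 = 0.01189 mol
n(HCl) left over = 0.01189 mol (1:1 ratio)
n(HCl) consumed by analyte = 0.03331 − 0.01189 = 0.02142 mol
From the 1:2 ratio, n(Mg(OH)2) = 1/2 × 0.02142 = 0.01071 mol
mass of Mg(OH)2 = 0.01071 × 58.32 = 0.6246 g

0.6246 g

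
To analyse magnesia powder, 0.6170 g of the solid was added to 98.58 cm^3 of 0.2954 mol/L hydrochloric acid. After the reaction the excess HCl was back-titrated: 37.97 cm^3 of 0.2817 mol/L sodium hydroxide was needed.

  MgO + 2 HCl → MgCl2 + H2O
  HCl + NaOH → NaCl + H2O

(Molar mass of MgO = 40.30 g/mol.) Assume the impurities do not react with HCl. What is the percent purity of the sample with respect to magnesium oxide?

60.17 %

n(HCl) added = 0.09858 × 0.2954 = 0.02912 mol
n(NaOH) used in back-titration = 0.03797 × 0.2817 = 0.01070 mol
n(HCl) left over = 0.01070 mol (1:1 ratio)
n(HCl) consumed by analyte = 0.02912 − 0.01070 = 0.01842 mol
From the 1:2 ratio, n(MgO) = 1/2 × 0.01842 = 9.212 × 10^-3 mol
mass of MgO = 9.212 × 10^-3 × 40.30 = 0.3713 g
% MgO = 0.3713 / 0.6170 × 100 = 60.17 %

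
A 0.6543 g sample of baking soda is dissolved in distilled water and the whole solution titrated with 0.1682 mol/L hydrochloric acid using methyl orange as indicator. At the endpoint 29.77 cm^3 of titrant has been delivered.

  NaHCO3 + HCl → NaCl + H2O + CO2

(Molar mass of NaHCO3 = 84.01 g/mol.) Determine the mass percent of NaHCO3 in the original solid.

64.29 %

n(HCl) = 0.02977 L × 0.1682 mol/L = 5.007 × 10^-3 mol
n(NaHCO3) = 5.007 × 10^-3 mol (1:1 ratio)
mass of NaHCO3 = 5.007 × 10^-3 × 84.01 g/mol = 0.4207 g
% NaHCO3 = 0.4207 / 0.6543 × 100 = 64.29 %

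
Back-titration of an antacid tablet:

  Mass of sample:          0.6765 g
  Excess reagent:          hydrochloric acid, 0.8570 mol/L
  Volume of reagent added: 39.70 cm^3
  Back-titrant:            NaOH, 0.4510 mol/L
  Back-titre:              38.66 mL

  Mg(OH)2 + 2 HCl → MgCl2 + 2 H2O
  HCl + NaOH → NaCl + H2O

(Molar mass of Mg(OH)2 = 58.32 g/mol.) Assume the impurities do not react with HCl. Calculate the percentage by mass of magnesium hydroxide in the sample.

71.50 %

n(HCl) added = 0.03970 × 0.8570 = 0.03402 mol
n(NaOH) used in back-titration = 0.03866 × 0.4510 = 0.01744 mol
n(HCl) left over = 0.01744 mol (1:1 ratio)
n(HCl) consumed by analyte = 0.03402 − 0.01744 = 0.01659 mol
From the 1:2 ratio, n(Mg(OH)2) = 1/2 × 0.01659 = 8.294 × 10^-3 mol
mass of Mg(OH)2 = 8.294 × 10^-3 × 58.32 = 0.4837 g
% Mg(OH)2 = 0.4837 / 0.6765 × 100 = 71.50 %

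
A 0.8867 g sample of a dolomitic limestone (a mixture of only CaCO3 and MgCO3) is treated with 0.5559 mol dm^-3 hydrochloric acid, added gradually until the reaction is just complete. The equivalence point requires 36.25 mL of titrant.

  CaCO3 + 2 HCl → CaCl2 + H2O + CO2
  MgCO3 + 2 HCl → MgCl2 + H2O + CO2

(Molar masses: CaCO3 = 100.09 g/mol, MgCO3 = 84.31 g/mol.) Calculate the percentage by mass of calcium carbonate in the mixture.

n(HCl) = 0.03625 × 0.5559 = 0.02015 mol
Let x = n(CaCO3), y = n(MgCO3).
Titrant: 2x + 2y = 0.02015;  mass: 100.09x + 84.31y = 0.8867
Solving, x = 2.359 × 10^-3 mol, y = 7.717 × 10^-3 mol
mass of CaCO3 = 2.359 × 10^-3 × 100.09 = 0.2361 g
% CaCO3 = 0.2361 / 0.8867 × 100 = 26.62 %

26.62 %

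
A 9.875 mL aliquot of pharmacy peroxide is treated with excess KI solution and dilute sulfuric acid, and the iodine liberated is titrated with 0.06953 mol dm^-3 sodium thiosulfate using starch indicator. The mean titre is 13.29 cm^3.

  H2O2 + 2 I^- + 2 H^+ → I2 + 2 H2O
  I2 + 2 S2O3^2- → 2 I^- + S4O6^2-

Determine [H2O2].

0.04679 mol/L

n(S2O3^2-) = 0.01329 × 0.06953 = 9.241 × 10^-4 mol
n(I2) = n(S2O3^2-)/2 = 4.620 × 10^-4 mol
n(H2O2) in the aliquot = 4.620 × 10^-4 mol (1:1 ratio)
[H2O2] = 4.620 × 10^-4 / 0.009875 = 0.04679 mol/L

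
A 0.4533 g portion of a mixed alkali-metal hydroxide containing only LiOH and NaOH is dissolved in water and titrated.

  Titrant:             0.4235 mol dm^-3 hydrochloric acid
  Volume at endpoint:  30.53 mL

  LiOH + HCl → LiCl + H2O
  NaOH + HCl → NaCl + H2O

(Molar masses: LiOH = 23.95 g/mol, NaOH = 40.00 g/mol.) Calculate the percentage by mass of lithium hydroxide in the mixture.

n(HCl) = 0.03053 × 0.4235 = 0.01293 mol
Let x = n(LiOH), y = n(NaOH).
Titrant: 1x + 1y = 0.01293;  mass: 23.95x + 40.00y = 0.4533
Solving, x = 3.980 × 10^-3 mol, y = 8.950 × 10^-3 mol
mass of LiOH = 3.980 × 10^-3 × 23.95 = 0.09532 g
% LiOH = 0.09532 / 0.4533 × 100 = 21.03 %

21.03 %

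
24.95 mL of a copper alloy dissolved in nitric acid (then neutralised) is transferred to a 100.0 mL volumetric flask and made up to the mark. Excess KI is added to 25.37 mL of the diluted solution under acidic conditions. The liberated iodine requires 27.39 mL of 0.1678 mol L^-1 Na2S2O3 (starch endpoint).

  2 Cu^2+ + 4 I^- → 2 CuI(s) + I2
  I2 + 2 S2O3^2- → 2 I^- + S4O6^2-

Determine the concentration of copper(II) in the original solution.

0.7261 mol/L

n(S2O3^2-) = 0.02739 × 0.1678 = 4.596 × 10^-3 mol
n(I2) = n(S2O3^2-)/2 = 2.298 × 10^-3 mol
From the 2:1 ratio, n(Cu2+) in the aliquot = 2/1 × 2.298 × 10^-3 = 4.596 × 10^-3 mol
[Cu2+]_dilute = 4.596 × 10^-3 / 0.02537 = 0.1812 mol/L
[Cu2+]_original = 0.1812 × 100.0/24.95 = 0.7261 mol/L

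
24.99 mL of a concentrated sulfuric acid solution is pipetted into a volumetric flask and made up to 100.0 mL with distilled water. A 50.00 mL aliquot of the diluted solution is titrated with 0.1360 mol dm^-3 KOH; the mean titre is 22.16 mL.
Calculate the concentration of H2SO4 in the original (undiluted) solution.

H2SO4 + 2 KOH → K2SO4 + 2 H2O
n(KOH) = 0.02216 × 0.1360 = 3.014 × 10^-3 mol
From the 1:2 ratio, n(H2SO4) in the aliquot = 1/2 × 3.014 × 10^-3 = 1.507 × 10^-3 mol
[H2SO4]_dilute = 1.507 × 10^-3 / 0.05000 = 0.03014 mol/L
Dilution factor = 100.0 / 24.99 = 4.002
[H2SO4]_stock = 0.03014 × 4.002 = 0.1206 mol/L

0.1206 mol/L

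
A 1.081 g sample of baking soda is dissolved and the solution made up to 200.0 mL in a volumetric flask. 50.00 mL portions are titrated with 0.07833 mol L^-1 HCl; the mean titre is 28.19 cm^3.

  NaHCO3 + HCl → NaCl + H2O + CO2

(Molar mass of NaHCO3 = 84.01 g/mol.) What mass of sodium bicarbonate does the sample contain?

n(HCl) per titration = 0.02819 × 0.07833 = 2.208 × 10^-3 mol
n(NaHCO3) in each aliquot = 2.208 × 10^-3 mol (1:1 ratio)
n(NaHCO3) in the whole flask = 2.208 × 10^-3 × 200.0/50.00 = 8.832 × 10^-3 mol
mass of NaHCO3 = 8.832 × 10^-3 × 84.01 = 0.7420 g

0.7420 g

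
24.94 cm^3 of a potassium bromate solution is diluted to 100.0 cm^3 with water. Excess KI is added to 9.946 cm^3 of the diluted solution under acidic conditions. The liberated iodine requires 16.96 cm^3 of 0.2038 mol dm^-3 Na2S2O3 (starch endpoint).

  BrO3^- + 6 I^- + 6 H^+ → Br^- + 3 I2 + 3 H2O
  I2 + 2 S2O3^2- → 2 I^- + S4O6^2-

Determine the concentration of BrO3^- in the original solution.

0.2322 mol/L

n(S2O3^2-) = 0.01696 × 0.2038 = 3.456 × 10^-3 mol
n(I2) = n(S2O3^2-)/2 = 1.728 × 10^-3 mol
From the 1:3 ratio, n(BrO3^-) in the aliquot = 1/3 × 1.728 × 10^-3 = 5.761 × 10^-4 mol
[BrO3^-]_dilute = 5.761 × 10^-4 / 0.009946 = 0.05792 mol/L
[BrO3^-]_original = 0.05792 × 100.0/24.94 = 0.2322 mol/L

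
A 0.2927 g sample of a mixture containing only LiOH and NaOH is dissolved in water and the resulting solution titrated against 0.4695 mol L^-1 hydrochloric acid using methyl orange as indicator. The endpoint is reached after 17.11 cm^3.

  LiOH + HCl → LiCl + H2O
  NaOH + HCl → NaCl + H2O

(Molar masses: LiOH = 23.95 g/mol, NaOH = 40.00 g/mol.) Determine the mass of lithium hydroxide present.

0.04272 g

n(HCl) = 0.01711 × 0.4695 = 8.033 × 10^-3 mol
Let x = n(LiOH), y = n(NaOH).
Titrant: 1x + 1y = 8.033 × 10^-3;  mass: 23.95x + 40.00y = 0.2927
Solving, x = 1.784 × 10^-3 mol, y = 6.250 × 10^-3 mol
mass of LiOH = 1.784 × 10^-3 × 23.95 = 0.04272 g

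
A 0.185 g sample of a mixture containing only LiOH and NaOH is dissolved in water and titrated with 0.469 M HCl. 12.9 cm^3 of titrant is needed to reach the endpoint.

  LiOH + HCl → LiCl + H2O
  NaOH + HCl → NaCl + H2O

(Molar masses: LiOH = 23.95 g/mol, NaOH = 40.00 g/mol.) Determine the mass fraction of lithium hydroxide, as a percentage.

n(HCl) = 0.0129 × 0.469 = 6.05 × 10^-3 mol
Let x = n(LiOH), y = n(NaOH).
Titrant: 1x + 1y = 6.05 × 10^-3;  mass: 23.95x + 40.00y = 0.185
Solving, x = 3.55 × 10^-3 mol, y = 2.50 × 10^-3 mol
mass of LiOH = 3.55 × 10^-3 × 23.95 = 0.0851 g
% LiOH = 0.0851 / 0.185 × 100 = 46.0 %

46.0 %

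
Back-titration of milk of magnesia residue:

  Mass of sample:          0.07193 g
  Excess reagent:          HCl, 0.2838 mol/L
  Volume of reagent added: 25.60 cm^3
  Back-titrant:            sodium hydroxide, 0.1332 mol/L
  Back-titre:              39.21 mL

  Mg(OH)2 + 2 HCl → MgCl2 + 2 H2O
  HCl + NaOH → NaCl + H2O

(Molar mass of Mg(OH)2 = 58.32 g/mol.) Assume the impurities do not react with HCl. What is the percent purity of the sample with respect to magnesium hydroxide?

n(HCl) added = 0.02560 × 0.2838 = 7.265 × 10^-3 mol
n(NaOH) used in back-titration = 0.03921 × 0.1332 = 5.223 × 10^-3 mol
n(HCl) left over = 5.223 × 10^-3 mol (1:1 ratio)
n(HCl) consumed by analyte = 7.265 × 10^-3 − 5.223 × 10^-3 = 2.043 × 10^-3 mol
From the 1:2 ratio, n(Mg(OH)2) = 1/2 × 2.043 × 10^-3 = 1.021 × 10^-3 mol
mass of Mg(OH)2 = 1.021 × 10^-3 × 58.32 = 0.05956 g
% Mg(OH)2 = 0.05956 / 0.07193 × 100 = 82.80 %

82.80 %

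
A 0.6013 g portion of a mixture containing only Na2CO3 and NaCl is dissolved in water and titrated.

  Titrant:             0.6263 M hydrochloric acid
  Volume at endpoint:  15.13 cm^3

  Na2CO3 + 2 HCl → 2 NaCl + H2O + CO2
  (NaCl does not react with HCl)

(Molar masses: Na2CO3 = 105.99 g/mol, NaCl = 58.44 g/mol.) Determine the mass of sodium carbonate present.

n(HCl) = 0.01513 × 0.6263 = 9.476 × 10^-3 mol
Let x = n(Na2CO3), y = n(NaCl).
Titrant: 2x = 9.476 × 10^-3;  mass: 105.99x + 58.44y = 0.6013
Solving, x = 4.738 × 10^-3 mol, y = 1.696 × 10^-3 mol
mass of Na2CO3 = 4.738 × 10^-3 × 105.99 = 0.5022 g

0.5022 g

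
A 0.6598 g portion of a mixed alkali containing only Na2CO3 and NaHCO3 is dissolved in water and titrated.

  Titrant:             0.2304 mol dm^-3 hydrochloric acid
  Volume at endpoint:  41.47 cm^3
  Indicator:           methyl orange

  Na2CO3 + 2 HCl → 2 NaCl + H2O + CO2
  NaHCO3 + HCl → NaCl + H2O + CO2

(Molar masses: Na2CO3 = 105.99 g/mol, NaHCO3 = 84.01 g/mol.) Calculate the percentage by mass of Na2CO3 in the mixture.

37.00 %

n(HCl) = 0.04147 × 0.2304 = 9.555 × 10^-3 mol
Let x = n(Na2CO3), y = n(NaHCO3).
Titrant: 2x + 1y = 9.555 × 10^-3;  mass: 105.99x + 84.01y = 0.6598
Solving, x = 2.304 × 10^-3 mol, y = 4.948 × 10^-3 mol
mass of Na2CO3 = 2.304 × 10^-3 × 105.99 = 0.2442 g
% Na2CO3 = 0.2442 / 0.6598 × 100 = 37.00 %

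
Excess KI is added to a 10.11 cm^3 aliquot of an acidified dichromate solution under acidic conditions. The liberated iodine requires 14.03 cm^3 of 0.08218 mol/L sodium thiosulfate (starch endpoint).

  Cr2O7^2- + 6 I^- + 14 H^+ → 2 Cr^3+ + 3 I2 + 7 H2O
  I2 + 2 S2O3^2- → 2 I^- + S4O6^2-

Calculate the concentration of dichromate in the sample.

0.01901 mol/L

n(S2O3^2-) = 0.01403 × 0.08218 = 1.153 × 10^-3 mol
n(I2) = n(S2O3^2-)/2 = 5.765 × 10^-4 mol
From the 1:3 ratio, n(Cr2O7^2-) in the aliquot = 1/3 × 5.765 × 10^-4 = 1.922 × 10^-4 mol
[Cr2O7^2-] = 1.922 × 10^-4 / 0.01011 = 0.01901 mol/L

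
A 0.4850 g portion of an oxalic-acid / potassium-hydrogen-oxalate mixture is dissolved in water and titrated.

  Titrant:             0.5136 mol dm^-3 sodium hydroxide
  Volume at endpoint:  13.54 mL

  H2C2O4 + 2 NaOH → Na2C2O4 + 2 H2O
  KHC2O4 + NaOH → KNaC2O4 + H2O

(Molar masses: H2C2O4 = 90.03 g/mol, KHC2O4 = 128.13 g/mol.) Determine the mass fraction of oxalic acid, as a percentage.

45.34 %

n(NaOH) = 0.01354 × 0.5136 = 6.954 × 10^-3 mol
Let x = n(H2C2O4), y = n(KHC2O4).
Titrant: 2x + 1y = 6.954 × 10^-3;  mass: 90.03x + 128.13y = 0.4850
Solving, x = 2.443 × 10^-3 mol, y = 2.069 × 10^-3 mol
mass of H2C2O4 = 2.443 × 10^-3 × 90.03 = 0.2199 g
% H2C2O4 = 0.2199 / 0.4850 × 100 = 45.34 %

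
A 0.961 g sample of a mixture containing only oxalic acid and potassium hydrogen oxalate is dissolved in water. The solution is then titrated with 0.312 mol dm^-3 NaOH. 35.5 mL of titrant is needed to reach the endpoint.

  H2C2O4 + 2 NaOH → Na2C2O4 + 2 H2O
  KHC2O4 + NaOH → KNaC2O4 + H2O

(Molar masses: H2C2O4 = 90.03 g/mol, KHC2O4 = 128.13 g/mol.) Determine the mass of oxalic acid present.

0.248 g

n(NaOH) = 0.0355 × 0.312 = 0.0111 mol
Let x = n(H2C2O4), y = n(KHC2O4).
Titrant: 2x + 1y = 0.0111;  mass: 90.03x + 128.13y = 0.961
Solving, x = 2.76 × 10^-3 mol, y = 5.56 × 10^-3 mol
mass of H2C2O4 = 2.76 × 10^-3 × 90.03 = 0.248 g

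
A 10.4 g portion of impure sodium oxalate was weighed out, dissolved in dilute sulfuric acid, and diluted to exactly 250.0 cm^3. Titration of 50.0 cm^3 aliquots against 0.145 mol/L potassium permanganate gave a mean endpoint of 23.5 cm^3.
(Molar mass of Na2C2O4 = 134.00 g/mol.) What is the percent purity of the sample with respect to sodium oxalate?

54.9 %

2 MnO4^- + 5 C2O4^2- + 16 H^+ → 2 Mn^2+ + 10 CO2 + 8 H2O
n(KMnO4) per titration = 0.0235 × 0.145 = 3.41 × 10^-3 mol
From the 5:2 ratio, n(Na2C2O4) in each aliquot = 5/2 × 3.41 × 10^-3 = 8.52 × 10^-3 mol
n(Na2C2O4) in the whole flask = 8.52 × 10^-3 × 250.0/50.0 = 0.0426 mol
mass of Na2C2O4 = 0.0426 × 134.00 = 5.71 g
% Na2C2O4 = 5.71 / 10.4 × 100 = 54.9 %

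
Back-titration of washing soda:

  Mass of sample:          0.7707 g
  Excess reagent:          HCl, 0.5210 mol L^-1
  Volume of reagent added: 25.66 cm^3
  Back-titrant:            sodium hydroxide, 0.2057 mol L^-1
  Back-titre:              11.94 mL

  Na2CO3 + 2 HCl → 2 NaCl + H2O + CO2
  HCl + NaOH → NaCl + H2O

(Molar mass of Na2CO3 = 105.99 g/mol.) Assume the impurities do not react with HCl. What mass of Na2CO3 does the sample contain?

0.5783 g

n(HCl) added = 0.02566 × 0.5210 = 0.01337 mol
n(NaOH) used in back-titration = 0.01194 × 0.2057 = 2.456 × 10^-3 mol
n(HCl) left over = 2.456 × 10^-3 mol (1:1 ratio)
n(HCl) consumed by analyte = 0.01337 − 2.456 × 10^-3 = 0.01091 mol
From the 1:2 ratio, n(Na2CO3) = 1/2 × 0.01091 = 5.456 × 10^-3 mol
mass of Na2CO3 = 5.456 × 10^-3 × 105.99 = 0.5783 g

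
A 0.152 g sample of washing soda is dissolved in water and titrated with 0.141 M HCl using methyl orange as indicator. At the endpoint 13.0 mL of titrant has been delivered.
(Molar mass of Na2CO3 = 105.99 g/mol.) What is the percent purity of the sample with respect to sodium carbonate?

Na2CO3 + 2 HCl → 2 NaCl + H2O + CO2
n(HCl) = 0.0130 L × 0.141 mol/L = 1.83 × 10^-3 mol
From the 1:2 ratio, n(Na2CO3) = 1/2 × 1.83 × 10^-3 = 9.16 × 10^-4 mol
mass of Na2CO3 = 9.16 × 10^-4 × 105.99 g/mol = 0.0971 g
% Na2CO3 = 0.0971 / 0.152 × 100 = 63.9 %

63.9 %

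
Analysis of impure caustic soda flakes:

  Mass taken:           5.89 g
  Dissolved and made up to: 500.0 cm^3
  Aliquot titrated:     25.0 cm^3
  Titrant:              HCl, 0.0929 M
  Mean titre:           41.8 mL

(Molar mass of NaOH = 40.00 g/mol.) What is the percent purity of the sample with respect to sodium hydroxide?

NaOH + HCl → NaCl + H2O
n(HCl) per titration = 0.0418 × 0.0929 = 3.88 × 10^-3 mol
n(NaOH) in each aliquot = 3.88 × 10^-3 mol (1:1 ratio)
n(NaOH) in the whole flask = 3.88 × 10^-3 × 500.0/25.0 = 0.0777 mol
mass of NaOH = 0.0777 × 40.00 = 3.11 g
% NaOH = 3.11 / 5.89 × 100 = 52.7 %

52.7 %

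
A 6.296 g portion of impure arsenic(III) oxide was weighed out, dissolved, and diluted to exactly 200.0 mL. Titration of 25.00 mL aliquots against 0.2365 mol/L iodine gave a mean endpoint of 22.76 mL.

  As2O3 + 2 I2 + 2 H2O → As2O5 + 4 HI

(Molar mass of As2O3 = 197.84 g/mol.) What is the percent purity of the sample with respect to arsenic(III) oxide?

67.66 %

n(I2) per titration = 0.02276 × 0.2365 = 5.383 × 10^-3 mol
From the 1:2 ratio, n(As2O3) in each aliquot = 1/2 × 5.383 × 10^-3 = 2.691 × 10^-3 mol
n(As2O3) in the whole flask = 2.691 × 10^-3 × 200.0/25.00 = 0.02153 mol
mass of As2O3 = 0.02153 × 197.84 = 4.260 g
% As2O3 = 4.260 / 6.296 × 100 = 67.66 %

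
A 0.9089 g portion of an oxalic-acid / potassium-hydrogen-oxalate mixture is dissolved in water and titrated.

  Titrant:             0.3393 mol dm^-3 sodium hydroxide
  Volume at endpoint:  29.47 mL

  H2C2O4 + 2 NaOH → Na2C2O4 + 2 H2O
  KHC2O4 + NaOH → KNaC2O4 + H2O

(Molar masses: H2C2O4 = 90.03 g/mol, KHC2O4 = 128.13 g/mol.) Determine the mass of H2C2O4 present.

n(NaOH) = 0.02947 × 0.3393 = 9.999 × 10^-3 mol
Let x = n(H2C2O4), y = n(KHC2O4).
Titrant: 2x + 1y = 9.999 × 10^-3;  mass: 90.03x + 128.13y = 0.9089
Solving, x = 2.240 × 10^-3 mol, y = 5.520 × 10^-3 mol
mass of H2C2O4 = 2.240 × 10^-3 × 90.03 = 0.2016 g

0.2016 g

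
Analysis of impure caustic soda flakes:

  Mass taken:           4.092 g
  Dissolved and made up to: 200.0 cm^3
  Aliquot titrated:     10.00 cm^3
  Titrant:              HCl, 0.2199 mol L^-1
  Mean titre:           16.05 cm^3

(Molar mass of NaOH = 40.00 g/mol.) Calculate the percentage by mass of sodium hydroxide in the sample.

NaOH + HCl → NaCl + H2O
n(HCl) per titration = 0.01605 × 0.2199 = 3.529 × 10^-3 mol
n(NaOH) in each aliquot = 3.529 × 10^-3 mol (1:1 ratio)
n(NaOH) in the whole flask = 3.529 × 10^-3 × 200.0/10.00 = 0.07059 mol
mass of NaOH = 0.07059 × 40.00 = 2.824 g
% NaOH = 2.824 / 4.092 × 100 = 69.00 %

69.00 %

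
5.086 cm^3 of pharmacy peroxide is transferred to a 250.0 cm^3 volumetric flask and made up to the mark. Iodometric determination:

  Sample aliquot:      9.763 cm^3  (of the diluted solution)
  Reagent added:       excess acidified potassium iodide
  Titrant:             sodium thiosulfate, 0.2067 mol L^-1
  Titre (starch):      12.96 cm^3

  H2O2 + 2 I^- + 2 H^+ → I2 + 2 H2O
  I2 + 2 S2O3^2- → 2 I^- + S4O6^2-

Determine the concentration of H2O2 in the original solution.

n(S2O3^2-) = 0.01296 × 0.2067 = 2.679 × 10^-3 mol
n(I2) = n(S2O3^2-)/2 = 1.339 × 10^-3 mol
n(H2O2) in the aliquot = 1.339 × 10^-3 mol (1:1 ratio)
[H2O2]_dilute = 1.339 × 10^-3 / 0.009763 = 0.1372 mol/L
[H2O2]_original = 0.1372 × 250.0/5.086 = 6.744 mol/L

6.744 mol/L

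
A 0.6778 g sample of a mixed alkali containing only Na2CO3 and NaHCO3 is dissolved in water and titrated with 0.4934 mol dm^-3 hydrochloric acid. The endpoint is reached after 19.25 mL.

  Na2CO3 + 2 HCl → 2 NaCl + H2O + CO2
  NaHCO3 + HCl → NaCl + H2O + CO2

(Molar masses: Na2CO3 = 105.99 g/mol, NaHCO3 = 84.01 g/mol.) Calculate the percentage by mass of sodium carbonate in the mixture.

30.28 %

n(HCl) = 0.01925 × 0.4934 = 9.498 × 10^-3 mol
Let x = n(Na2CO3), y = n(NaHCO3).
Titrant: 2x + 1y = 9.498 × 10^-3;  mass: 105.99x + 84.01y = 0.6778
Solving, x = 1.937 × 10^-3 mol, y = 5.625 × 10^-3 mol
mass of Na2CO3 = 1.937 × 10^-3 × 105.99 = 0.2053 g
% Na2CO3 = 0.2053 / 0.6778 × 100 = 30.28 %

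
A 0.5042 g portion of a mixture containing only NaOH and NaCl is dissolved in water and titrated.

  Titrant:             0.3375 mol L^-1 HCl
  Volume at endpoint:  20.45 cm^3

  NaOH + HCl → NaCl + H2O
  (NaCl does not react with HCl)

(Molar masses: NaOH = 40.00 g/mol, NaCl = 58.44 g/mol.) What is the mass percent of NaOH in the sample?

n(HCl) = 0.02045 × 0.3375 = 6.902 × 10^-3 mol
Let x = n(NaOH), y = n(NaCl).
Titrant: 1x = 6.902 × 10^-3;  mass: 40.00x + 58.44y = 0.5042
Solving, x = 6.902 × 10^-3 mol, y = 3.904 × 10^-3 mol
mass of NaOH = 6.902 × 10^-3 × 40.00 = 0.2761 g
% NaOH = 0.2761 / 0.5042 × 100 = 54.76 %

54.76 %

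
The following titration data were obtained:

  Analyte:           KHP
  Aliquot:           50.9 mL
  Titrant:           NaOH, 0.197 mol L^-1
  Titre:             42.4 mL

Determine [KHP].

0.164 mol/L

KHC8H4O4 + NaOH → KNaC8H4O4 + H2O
n(NaOH) = 0.0424 L × 0.197 mol/L = 8.35 × 10^-3 mol
n(KHC8H4O4) = 8.35 × 10^-3 mol (1:1 mole ratio)
[KHC8H4O4] = 8.35 × 10^-3 mol / 0.0509 L = 0.164 mol/L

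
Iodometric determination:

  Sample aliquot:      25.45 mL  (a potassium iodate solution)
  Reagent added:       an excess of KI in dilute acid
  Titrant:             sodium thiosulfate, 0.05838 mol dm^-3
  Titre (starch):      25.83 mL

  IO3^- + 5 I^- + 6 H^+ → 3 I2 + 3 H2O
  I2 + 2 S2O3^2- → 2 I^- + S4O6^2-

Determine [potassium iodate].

n(S2O3^2-) = 0.02583 × 0.05838 = 1.508 × 10^-3 mol
n(I2) = n(S2O3^2-)/2 = 7.540 × 10^-4 mol
From the 1:3 ratio, n(IO3^-) in the aliquot = 1/3 × 7.540 × 10^-4 = 2.513 × 10^-4 mol
[IO3^-] = 2.513 × 10^-4 / 0.02545 = 0.009875 mol/L

0.009875 mol/L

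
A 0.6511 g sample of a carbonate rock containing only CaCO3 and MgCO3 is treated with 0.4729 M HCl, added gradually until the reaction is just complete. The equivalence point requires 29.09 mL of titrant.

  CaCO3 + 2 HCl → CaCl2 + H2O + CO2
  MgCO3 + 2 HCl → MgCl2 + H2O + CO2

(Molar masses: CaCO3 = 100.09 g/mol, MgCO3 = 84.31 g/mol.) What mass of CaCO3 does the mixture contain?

0.4515 g

n(HCl) = 0.02909 × 0.4729 = 0.01376 mol
Let x = n(CaCO3), y = n(MgCO3).
Titrant: 2x + 2y = 0.01376;  mass: 100.09x + 84.31y = 0.6511
Solving, x = 4.511 × 10^-3 mol, y = 2.367 × 10^-3 mol
mass of CaCO3 = 4.511 × 10^-3 × 100.09 = 0.4515 g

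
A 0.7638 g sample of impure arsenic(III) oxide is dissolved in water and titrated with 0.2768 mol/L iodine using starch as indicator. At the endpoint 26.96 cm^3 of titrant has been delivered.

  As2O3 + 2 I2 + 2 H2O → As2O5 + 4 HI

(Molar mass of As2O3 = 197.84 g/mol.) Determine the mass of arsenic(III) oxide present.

0.7382 g

n(I2) = 0.02696 L × 0.2768 mol/L = 7.463 × 10^-3 mol
From the 1:2 ratio, n(As2O3) = 1/2 × 7.463 × 10^-3 = 3.731 × 10^-3 mol
mass of As2O3 = 3.731 × 10^-3 × 197.84 g/mol = 0.7382 g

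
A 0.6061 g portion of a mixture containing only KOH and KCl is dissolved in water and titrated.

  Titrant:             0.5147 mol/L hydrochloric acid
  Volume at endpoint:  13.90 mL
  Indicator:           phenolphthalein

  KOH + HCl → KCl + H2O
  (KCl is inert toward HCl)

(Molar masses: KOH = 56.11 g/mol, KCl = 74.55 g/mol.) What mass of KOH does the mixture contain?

0.4014 g

n(HCl) = 0.01390 × 0.5147 = 7.154 × 10^-3 mol
Let x = n(KOH), y = n(KCl).
Titrant: 1x = 7.154 × 10^-3;  mass: 56.11x + 74.55y = 0.6061
Solving, x = 7.154 × 10^-3 mol, y = 2.745 × 10^-3 mol
mass of KOH = 7.154 × 10^-3 × 56.11 = 0.4014 g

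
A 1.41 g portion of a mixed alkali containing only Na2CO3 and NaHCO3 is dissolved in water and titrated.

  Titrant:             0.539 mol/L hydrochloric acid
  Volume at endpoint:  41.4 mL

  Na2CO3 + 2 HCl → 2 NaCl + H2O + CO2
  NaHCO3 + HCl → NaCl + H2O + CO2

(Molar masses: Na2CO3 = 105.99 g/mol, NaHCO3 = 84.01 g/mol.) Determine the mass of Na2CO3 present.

0.794 g

n(HCl) = 0.0414 × 0.539 = 0.0223 mol
Let x = n(Na2CO3), y = n(NaHCO3).
Titrant: 2x + 1y = 0.0223;  mass: 105.99x + 84.01y = 1.41
Solving, x = 7.49 × 10^-3 mol, y = 7.33 × 10^-3 mol
mass of Na2CO3 = 7.49 × 10^-3 × 105.99 = 0.794 g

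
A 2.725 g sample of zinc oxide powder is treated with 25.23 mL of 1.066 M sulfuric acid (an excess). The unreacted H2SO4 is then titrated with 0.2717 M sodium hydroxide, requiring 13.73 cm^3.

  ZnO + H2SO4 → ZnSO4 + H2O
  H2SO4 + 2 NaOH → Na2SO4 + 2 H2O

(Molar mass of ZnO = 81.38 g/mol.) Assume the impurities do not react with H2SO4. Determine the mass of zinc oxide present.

n(H2SO4) added = 0.02523 × 1.066 = 0.02690 mol
n(NaOH) used in back-titration = 0.01373 × 0.2717 = 3.730 × 10^-3 mol
From the 1:2 ratio, n(H2SO4) left over = 1/2 × 3.730 × 10^-3 = 1.865 × 10^-3 mol
n(H2SO4) consumed by analyte = 0.02690 − 1.865 × 10^-3 = 0.02503 mol
n(ZnO) = 0.02503 mol (1:1 ratio)
mass of ZnO = 0.02503 × 81.38 = 2.037 g

2.037 g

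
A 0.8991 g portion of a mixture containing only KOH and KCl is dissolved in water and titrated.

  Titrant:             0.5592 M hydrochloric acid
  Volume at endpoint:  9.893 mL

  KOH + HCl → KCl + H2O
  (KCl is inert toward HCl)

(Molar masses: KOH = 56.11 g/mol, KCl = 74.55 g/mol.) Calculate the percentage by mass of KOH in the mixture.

n(HCl) = 0.009893 × 0.5592 = 5.532 × 10^-3 mol
Let x = n(KOH), y = n(KCl).
Titrant: 1x = 5.532 × 10^-3;  mass: 56.11x + 74.55y = 0.8991
Solving, x = 5.532 × 10^-3 mol, y = 7.897 × 10^-3 mol
mass of KOH = 5.532 × 10^-3 × 56.11 = 0.3104 g
% KOH = 0.3104 / 0.8991 × 100 = 34.52 %

34.52 %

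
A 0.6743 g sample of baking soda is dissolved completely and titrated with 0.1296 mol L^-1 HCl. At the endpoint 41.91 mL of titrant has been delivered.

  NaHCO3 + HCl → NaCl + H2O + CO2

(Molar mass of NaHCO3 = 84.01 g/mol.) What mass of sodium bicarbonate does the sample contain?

n(HCl) = 0.04191 L × 0.1296 mol/L = 5.432 × 10^-3 mol
n(NaHCO3) = 5.432 × 10^-3 mol (1:1 ratio)
mass of NaHCO3 = 5.432 × 10^-3 × 84.01 g/mol = 0.4563 g

0.4563 g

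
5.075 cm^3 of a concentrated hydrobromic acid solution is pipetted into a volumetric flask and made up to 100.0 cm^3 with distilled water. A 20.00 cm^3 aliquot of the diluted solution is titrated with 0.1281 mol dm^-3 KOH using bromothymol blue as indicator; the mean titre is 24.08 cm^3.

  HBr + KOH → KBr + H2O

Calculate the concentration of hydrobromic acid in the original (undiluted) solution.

3.039 mol/L

n(KOH) = 0.02408 × 0.1281 = 3.085 × 10^-3 mol
n(HBr) in the aliquot = 3.085 × 10^-3 mol (1:1 ratio)
[HBr]_dilute = 3.085 × 10^-3 / 0.02000 = 0.1542 mol/L
Dilution factor = 100.0 / 5.075 = 19.70
[HBr]_stock = 0.1542 × 19.70 = 3.039 mol/L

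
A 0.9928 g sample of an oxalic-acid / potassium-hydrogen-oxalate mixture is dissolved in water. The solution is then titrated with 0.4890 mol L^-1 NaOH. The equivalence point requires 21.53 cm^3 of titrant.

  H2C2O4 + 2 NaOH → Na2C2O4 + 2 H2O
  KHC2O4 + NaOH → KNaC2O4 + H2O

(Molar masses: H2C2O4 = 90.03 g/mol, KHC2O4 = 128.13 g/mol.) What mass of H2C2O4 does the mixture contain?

0.1929 g

n(NaOH) = 0.02153 × 0.4890 = 0.01053 mol
Let x = n(H2C2O4), y = n(KHC2O4).
Titrant: 2x + 1y = 0.01053;  mass: 90.03x + 128.13y = 0.9928
Solving, x = 2.143 × 10^-3 mol, y = 6.243 × 10^-3 mol
mass of H2C2O4 = 2.143 × 10^-3 × 90.03 = 0.1929 g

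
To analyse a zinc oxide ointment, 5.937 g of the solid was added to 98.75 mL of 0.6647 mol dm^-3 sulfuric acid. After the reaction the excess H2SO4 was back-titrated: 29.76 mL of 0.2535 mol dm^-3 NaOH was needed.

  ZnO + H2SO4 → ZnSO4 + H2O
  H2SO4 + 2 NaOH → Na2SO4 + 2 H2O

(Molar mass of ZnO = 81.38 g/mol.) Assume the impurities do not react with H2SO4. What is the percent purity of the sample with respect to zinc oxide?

84.80 %

n(H2SO4) added = 0.09875 × 0.6647 = 0.06564 mol
n(NaOH) used in back-titration = 0.02976 × 0.2535 = 7.544 × 10^-3 mol
From the 1:2 ratio, n(H2SO4) left over = 1/2 × 7.544 × 10^-3 = 3.772 × 10^-3 mol
n(H2SO4) consumed by analyte = 0.06564 − 3.772 × 10^-3 = 0.06187 mol
n(ZnO) = 0.06187 mol (1:1 ratio)
mass of ZnO = 0.06187 × 81.38 = 5.035 g
% ZnO = 5.035 / 5.937 × 100 = 84.80 %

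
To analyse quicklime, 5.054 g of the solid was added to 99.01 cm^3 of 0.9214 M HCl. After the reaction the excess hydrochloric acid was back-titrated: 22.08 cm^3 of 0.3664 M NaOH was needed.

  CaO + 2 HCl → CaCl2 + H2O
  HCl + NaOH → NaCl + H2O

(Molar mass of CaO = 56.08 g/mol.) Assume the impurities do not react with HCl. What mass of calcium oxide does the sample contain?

2.331 g

n(HCl) added = 0.09901 × 0.9214 = 0.09123 mol
n(NaOH) used in back-titration = 0.02208 × 0.3664 = 8.090 × 10^-3 mol
n(HCl) left over = 8.090 × 10^-3 mol (1:1 ratio)
n(HCl) consumed by analyte = 0.09123 − 8.090 × 10^-3 = 0.08314 mol
From the 1:2 ratio, n(CaO) = 1/2 × 0.08314 = 0.04157 mol
mass of CaO = 0.04157 × 56.08 = 2.331 g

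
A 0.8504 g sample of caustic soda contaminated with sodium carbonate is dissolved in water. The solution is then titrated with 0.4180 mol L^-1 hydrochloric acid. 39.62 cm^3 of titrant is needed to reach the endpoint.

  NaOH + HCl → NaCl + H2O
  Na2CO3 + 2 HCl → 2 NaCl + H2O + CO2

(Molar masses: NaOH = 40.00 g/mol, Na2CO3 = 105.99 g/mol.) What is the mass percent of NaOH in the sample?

n(HCl) = 0.03962 × 0.4180 = 0.01656 mol
Let x = n(NaOH), y = n(Na2CO3).
Titrant: 1x + 2y = 0.01656;  mass: 40.00x + 105.99y = 0.8504
Solving, x = 2.098 × 10^-3 mol, y = 7.232 × 10^-3 mol
mass of NaOH = 2.098 × 10^-3 × 40.00 = 0.08391 g
% NaOH = 0.08391 / 0.8504 × 100 = 9.867 %

9.867 %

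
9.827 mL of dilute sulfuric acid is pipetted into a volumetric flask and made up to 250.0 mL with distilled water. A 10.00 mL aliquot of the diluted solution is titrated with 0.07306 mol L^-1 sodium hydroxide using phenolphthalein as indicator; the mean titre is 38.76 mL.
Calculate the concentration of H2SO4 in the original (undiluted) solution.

H2SO4 + 2 NaOH → Na2SO4 + 2 H2O
n(NaOH) = 0.03876 × 0.07306 = 2.832 × 10^-3 mol
From the 1:2 ratio, n(H2SO4) in the aliquot = 1/2 × 2.832 × 10^-3 = 1.416 × 10^-3 mol
[H2SO4]_dilute = 1.416 × 10^-3 / 0.01000 = 0.1416 mol/L
Dilution factor = 250.0 / 9.827 = 25.44
[H2SO4]_stock = 0.1416 × 25.44 = 3.602 mol/L

3.602 mol/L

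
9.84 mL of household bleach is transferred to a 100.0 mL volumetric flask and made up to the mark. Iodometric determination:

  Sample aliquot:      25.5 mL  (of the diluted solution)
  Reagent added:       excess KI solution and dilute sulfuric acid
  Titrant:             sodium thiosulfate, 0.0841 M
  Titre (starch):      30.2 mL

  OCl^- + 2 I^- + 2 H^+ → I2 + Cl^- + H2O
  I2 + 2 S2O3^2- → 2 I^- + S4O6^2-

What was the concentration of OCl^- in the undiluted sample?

n(S2O3^2-) = 0.0302 × 0.0841 = 2.54 × 10^-3 mol
n(I2) = n(S2O3^2-)/2 = 1.27 × 10^-3 mol
n(OCl^-) in the aliquot = 1.27 × 10^-3 mol (1:1 ratio)
[OCl^-]_dilute = 1.27 × 10^-3 / 0.0255 = 0.0498 mol/L
[OCl^-]_original = 0.0498 × 100.0/9.84 = 0.506 mol/L

0.506 M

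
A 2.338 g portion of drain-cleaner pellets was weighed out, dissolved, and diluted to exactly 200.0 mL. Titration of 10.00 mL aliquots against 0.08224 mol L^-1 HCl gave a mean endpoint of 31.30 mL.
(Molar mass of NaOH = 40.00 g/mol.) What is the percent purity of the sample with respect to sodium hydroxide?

NaOH + HCl → NaCl + H2O
n(HCl) per titration = 0.03130 × 0.08224 = 2.574 × 10^-3 mol
n(NaOH) in each aliquot = 2.574 × 10^-3 mol (1:1 ratio)
n(NaOH) in the whole flask = 2.574 × 10^-3 × 200.0/10.00 = 0.05148 mol
mass of NaOH = 0.05148 × 40.00 = 2.059 g
% NaOH = 2.059 / 2.338 × 100 = 88.08 %

88.08 %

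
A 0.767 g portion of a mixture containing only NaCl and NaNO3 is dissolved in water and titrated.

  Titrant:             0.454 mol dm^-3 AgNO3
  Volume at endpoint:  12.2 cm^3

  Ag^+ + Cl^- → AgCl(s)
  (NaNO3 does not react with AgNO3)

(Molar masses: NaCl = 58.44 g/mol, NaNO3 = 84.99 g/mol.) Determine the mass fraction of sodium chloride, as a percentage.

42.2 %

n(AgNO3) = 0.0122 × 0.454 = 5.54 × 10^-3 mol
Let x = n(NaCl), y = n(NaNO3).
Titrant: 1x = 5.54 × 10^-3;  mass: 58.44x + 84.99y = 0.767
Solving, x = 5.54 × 10^-3 mol, y = 5.22 × 10^-3 mol
mass of NaCl = 5.54 × 10^-3 × 58.44 = 0.324 g
% NaCl = 0.324 / 0.767 × 100 = 42.2 %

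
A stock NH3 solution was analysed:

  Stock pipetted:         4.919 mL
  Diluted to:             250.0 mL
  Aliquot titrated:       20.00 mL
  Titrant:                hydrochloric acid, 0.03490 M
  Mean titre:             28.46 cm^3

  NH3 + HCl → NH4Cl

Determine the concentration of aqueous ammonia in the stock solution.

2.524 M

n(HCl) = 0.02846 × 0.03490 = 9.933 × 10^-4 mol
n(NH3) in the aliquot = 9.933 × 10^-4 mol (1:1 ratio)
[NH3]_dilute = 9.933 × 10^-4 / 0.02000 = 0.04966 mol/L
Dilution factor = 250.0 / 4.919 = 50.82
[NH3]_stock = 0.04966 × 50.82 = 2.524 mol/L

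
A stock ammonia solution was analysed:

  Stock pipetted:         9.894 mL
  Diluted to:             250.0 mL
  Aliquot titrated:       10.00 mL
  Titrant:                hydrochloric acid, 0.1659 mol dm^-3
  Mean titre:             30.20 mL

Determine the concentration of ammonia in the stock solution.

12.66 mol/L

NH3 + HCl → NH4Cl
n(HCl) = 0.03020 × 0.1659 = 5.010 × 10^-3 mol
n(NH3) in the aliquot = 5.010 × 10^-3 mol (1:1 ratio)
[NH3]_dilute = 5.010 × 10^-3 / 0.01000 = 0.5010 mol/L
Dilution factor = 250.0 / 9.894 = 25.27
[NH3]_stock = 0.5010 × 25.27 = 12.66 mol/L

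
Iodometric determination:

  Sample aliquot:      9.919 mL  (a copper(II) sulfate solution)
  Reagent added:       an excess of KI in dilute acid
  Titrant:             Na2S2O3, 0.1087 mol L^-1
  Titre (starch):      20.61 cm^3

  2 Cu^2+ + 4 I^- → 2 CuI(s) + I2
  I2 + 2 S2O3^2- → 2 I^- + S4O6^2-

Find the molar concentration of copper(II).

n(S2O3^2-) = 0.02061 × 0.1087 = 2.240 × 10^-3 mol
n(I2) = n(S2O3^2-)/2 = 1.120 × 10^-3 mol
From the 2:1 ratio, n(Cu2+) in the aliquot = 2/1 × 1.120 × 10^-3 = 2.240 × 10^-3 mol
[Cu2+] = 2.240 × 10^-3 / 0.009919 = 0.2259 mol/L

0.2259 mol/L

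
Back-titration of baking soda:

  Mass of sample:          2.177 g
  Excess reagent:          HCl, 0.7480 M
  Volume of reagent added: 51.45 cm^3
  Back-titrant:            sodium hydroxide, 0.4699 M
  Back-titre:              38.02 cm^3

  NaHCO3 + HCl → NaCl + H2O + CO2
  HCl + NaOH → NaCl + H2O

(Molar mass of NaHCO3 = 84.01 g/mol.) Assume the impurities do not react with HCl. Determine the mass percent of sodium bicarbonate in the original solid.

n(HCl) added = 0.05145 × 0.7480 = 0.03848 mol
n(NaOH) used in back-titration = 0.03802 × 0.4699 = 0.01787 mol
n(HCl) left over = 0.01787 mol (1:1 ratio)
n(HCl) consumed by analyte = 0.03848 − 0.01787 = 0.02062 mol
n(NaHCO3) = 0.02062 mol (1:1 ratio)
mass of NaHCO3 = 0.02062 × 84.01 = 1.732 g
% NaHCO3 = 1.732 / 2.177 × 100 = 79.57 %

79.57 %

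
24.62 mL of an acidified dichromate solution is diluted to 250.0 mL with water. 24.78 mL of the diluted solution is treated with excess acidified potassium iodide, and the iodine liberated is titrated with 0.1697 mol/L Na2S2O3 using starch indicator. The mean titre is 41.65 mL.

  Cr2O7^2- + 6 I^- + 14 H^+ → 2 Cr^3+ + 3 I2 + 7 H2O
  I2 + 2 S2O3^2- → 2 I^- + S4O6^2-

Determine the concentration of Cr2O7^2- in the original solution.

0.4827 mol/L

n(S2O3^2-) = 0.04165 × 0.1697 = 7.068 × 10^-3 mol
n(I2) = n(S2O3^2-)/2 = 3.534 × 10^-3 mol
From the 1:3 ratio, n(Cr2O7^2-) in the aliquot = 1/3 × 3.534 × 10^-3 = 1.178 × 10^-3 mol
[Cr2O7^2-]_dilute = 1.178 × 10^-3 / 0.02478 = 0.04754 mol/L
[Cr2O7^2-]_original = 0.04754 × 250.0/24.62 = 0.4827 mol/L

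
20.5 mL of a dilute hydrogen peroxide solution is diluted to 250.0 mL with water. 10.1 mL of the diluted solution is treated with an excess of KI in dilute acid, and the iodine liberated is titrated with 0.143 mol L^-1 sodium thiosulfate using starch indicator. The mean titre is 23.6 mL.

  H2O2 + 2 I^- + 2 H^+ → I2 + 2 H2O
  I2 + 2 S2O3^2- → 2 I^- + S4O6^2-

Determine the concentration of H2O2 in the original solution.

n(S2O3^2-) = 0.0236 × 0.143 = 3.37 × 10^-3 mol
n(I2) = n(S2O3^2-)/2 = 1.69 × 10^-3 mol
n(H2O2) in the aliquot = 1.69 × 10^-3 mol (1:1 ratio)
[H2O2]_dilute = 1.69 × 10^-3 / 0.0101 = 0.167 mol/L
[H2O2]_original = 0.167 × 250.0/20.5 = 2.04 mol/L

2.04 mol/L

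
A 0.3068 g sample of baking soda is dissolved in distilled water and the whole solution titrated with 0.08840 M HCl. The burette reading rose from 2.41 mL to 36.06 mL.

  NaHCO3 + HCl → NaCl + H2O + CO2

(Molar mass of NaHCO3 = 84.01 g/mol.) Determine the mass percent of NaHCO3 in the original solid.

n(HCl) = 0.03365 L × 0.08840 mol/L = 2.975 × 10^-3 mol
n(NaHCO3) = 2.975 × 10^-3 mol (1:1 ratio)
mass of NaHCO3 = 2.975 × 10^-3 × 84.01 g/mol = 0.2499 g
% NaHCO3 = 0.2499 / 0.3068 × 100 = 81.45 %

81.45 %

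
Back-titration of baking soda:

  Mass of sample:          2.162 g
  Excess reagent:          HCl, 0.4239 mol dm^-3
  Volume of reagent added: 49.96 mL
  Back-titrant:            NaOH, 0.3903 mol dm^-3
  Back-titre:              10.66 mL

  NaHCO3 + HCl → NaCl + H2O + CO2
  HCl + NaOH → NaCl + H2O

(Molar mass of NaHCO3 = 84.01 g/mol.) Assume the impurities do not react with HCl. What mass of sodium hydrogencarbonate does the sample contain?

1.430 g

n(HCl) added = 0.04996 × 0.4239 = 0.02118 mol
n(NaOH) used in back-titration = 0.01066 × 0.3903 = 4.161 × 10^-3 mol
n(HCl) left over = 4.161 × 10^-3 mol (1:1 ratio)
n(HCl) consumed by analyte = 0.02118 − 4.161 × 10^-3 = 0.01702 mol
n(NaHCO3) = 0.01702 mol (1:1 ratio)
mass of NaHCO3 = 0.01702 × 84.01 = 1.430 g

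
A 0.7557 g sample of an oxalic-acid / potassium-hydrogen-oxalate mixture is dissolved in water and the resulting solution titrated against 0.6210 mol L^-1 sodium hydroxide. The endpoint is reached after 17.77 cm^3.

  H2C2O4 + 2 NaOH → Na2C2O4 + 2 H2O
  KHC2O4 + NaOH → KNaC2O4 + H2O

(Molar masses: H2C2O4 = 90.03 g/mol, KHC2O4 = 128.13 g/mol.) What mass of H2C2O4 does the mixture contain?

n(NaOH) = 0.01777 × 0.6210 = 0.01104 mol
Let x = n(H2C2O4), y = n(KHC2O4).
Titrant: 2x + 1y = 0.01104;  mass: 90.03x + 128.13y = 0.7557
Solving, x = 3.960 × 10^-3 mol, y = 3.116 × 10^-3 mol
mass of H2C2O4 = 3.960 × 10^-3 × 90.03 = 0.3565 g

0.3565 g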